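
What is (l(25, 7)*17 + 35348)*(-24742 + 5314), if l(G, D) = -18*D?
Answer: -645126168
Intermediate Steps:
(l(25, 7)*17 + 35348)*(-24742 + 5314) = (-18*7*17 + 35348)*(-24742 + 5314) = (-126*17 + 35348)*(-19428) = (-2142 + 35348)*(-19428) = 33206*(-19428) = -645126168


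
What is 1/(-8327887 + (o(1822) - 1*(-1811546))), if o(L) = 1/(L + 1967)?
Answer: -3789/24690416048 ≈ -1.5346e-7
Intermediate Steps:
o(L) = 1/(1967 + L)
1/(-8327887 + (o(1822) - 1*(-1811546))) = 1/(-8327887 + (1/(1967 + 1822) - 1*(-1811546))) = 1/(-8327887 + (1/3789 + 1811546)) = 1/(-8327887 + 6863947795/3789) = 1/(-24690416048/3789) = -3789/24690416048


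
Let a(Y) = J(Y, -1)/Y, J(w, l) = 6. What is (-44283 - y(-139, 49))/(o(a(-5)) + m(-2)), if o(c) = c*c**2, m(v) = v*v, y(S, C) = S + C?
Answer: -5524125/284 ≈ -19451.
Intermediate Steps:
y(S, C) = C + S
m(v) = v**2
a(Y) = 6/Y
o(c) = c**3
(-44283 - y(-139, 49))/(o(a(-5)) + m(-2)) = (-44283 - (49 - 139))/((6/(-5))**3 + (-2)**2) = (-44283 - 1*(-90))/((6*(-1/5))**3 + 4) = (-44283 + 90)/((-6/5)**3 + 4) = -44193/(-216/125 + 4) = -44193/284/125 = -44193*125/284 = -5524125/284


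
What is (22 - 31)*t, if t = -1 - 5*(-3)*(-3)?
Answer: 414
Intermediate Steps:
t = -46 (t = -1 + 15*(-3) = -1 - 45 = -46)
(22 - 31)*t = (22 - 31)*(-46) = -9*(-46) = 414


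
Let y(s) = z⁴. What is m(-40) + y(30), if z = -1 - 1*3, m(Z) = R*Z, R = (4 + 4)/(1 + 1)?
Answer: 96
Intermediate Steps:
R = 4 (R = 8/2 = 8*(½) = 4)
m(Z) = 4*Z
z = -4 (z = -1 - 3 = -4)
y(s) = 256 (y(s) = (-4)⁴ = 256)
m(-40) + y(30) = 4*(-40) + 256 = -160 + 256 = 96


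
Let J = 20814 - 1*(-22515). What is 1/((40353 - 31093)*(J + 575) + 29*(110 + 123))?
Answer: 1/406557797 ≈ 2.4597e-9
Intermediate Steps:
J = 43329 (J = 20814 + 22515 = 43329)
1/((40353 - 31093)*(J + 575) + 29*(110 + 123)) = 1/((40353 - 31093)*(43329 + 575) + 29*(110 + 123)) = 1/(9260*43904 + 29*233) = 1/(406551040 + 6757) = 1/406557797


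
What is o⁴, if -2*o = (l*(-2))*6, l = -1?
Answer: 1296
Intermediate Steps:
o = -6 (o = -(-1*(-2))*6/2 = -6 ≈ -6.0000)
o⁴ = (-6)⁴ = 1296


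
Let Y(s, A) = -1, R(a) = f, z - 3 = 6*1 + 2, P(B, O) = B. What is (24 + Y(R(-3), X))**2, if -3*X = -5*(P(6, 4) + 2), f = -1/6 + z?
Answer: 529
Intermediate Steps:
z = 11 (z = 3 + (6*1 + 2) = 3 + (6 + 2) = 3 + 8 = 11)
f = 65/6 (f = -1/6 + 11 = 65/6 ≈ 10.833)
R(a) = 65/6
X = 40/3 (X = -(-5)*(6 + 2)/3 = -(-5)*8/3 = -1/3*(-40) = 40/3 ≈ 13.333)
(24 + Y(R(-3), X))**2 = (24 - 1)**2 = 23**2 = 529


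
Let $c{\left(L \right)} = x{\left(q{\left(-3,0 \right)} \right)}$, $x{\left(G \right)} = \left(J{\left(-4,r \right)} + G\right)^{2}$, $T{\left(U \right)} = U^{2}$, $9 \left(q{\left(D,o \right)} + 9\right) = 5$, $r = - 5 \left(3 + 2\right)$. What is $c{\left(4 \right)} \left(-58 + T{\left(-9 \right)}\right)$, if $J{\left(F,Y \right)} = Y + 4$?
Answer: $\frac{1615175}{81} \approx 19940.0$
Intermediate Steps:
$r = -25$ ($r = \left(-5\right) 5 = -25$)
$q{\left(D,o \right)} = - \frac{76}{9}$ ($q{\left(D,o \right)} = -9 + \frac{1}{9} \cdot 5 = -9 + \frac{5}{9} = - \frac{76}{9}$)
$J{\left(F,Y \right)} = 4 + Y$
$x{\left(G \right)} = \left(-21 + G\right)^{2}$ ($x{\left(G \right)} = \left(\left(4 - 25\right) + G\right)^{2} = \left(-21 + G\right)^{2}$)
$c{\left(L \right)} = \frac{70225}{81}$ ($c{\left(L \right)} = \left(-21 - \frac{76}{9}\right)^{2} = \left(- \frac{265}{9}\right)^{2} = \frac{70225}{81}$)
$c{\left(4 \right)} \left(-58 + T{\left(-9 \right)}\right) = \frac{70225 \left(-58 + \left(-9\right)^{2}\right)}{81} = \frac{70225 \left(-58 + 81\right)}{81} = \frac{70225}{81} \cdot 23 = \frac{1615175}{81}$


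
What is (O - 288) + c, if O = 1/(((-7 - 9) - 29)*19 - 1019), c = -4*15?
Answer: -652153/1874 ≈ -348.00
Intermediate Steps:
c = -60
O = -1/1874 (O = 1/((-16 - 29)*19 - 1019) = 1/(-45*19 - 1019) = 1/(-855 - 1019) = 1/(-1874) = -1/1874 ≈ -0.00053362)
(O - 288) + c = (-1/1874 - 288) - 60 = -539713/1874 - 60 = -652153/1874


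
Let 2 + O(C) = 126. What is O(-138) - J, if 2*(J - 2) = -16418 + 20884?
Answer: -2111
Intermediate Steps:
J = 2235 (J = 2 + (-16418 + 20884)/2 = 2 + (½)*4466 = 2 + 2233 = 2235)
O(C) = 124 (O(C) = -2 + 126 = 124)
O(-138) - J = 124 - 1*2235 = 124 - 2235 = -2111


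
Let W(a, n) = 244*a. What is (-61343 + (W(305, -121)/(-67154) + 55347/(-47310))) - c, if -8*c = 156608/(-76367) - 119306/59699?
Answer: -15588613450712001192887/254110590436318060 ≈ -61346.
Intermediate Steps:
c = 9230191147/18236134132 (c = -(156608/(-76367) - 119306/59699)/8 = -(156608*(-1/76367) - 119306*1/59699)/8 = -(-156608/76367 - 119306/59699)/8 = -⅛*(-18460382294/4559033533) = 9230191147/18236134132 ≈ 0.50615)
(-61343 + (W(305, -121)/(-67154) + 55347/(-47310))) - c = (-61343 + ((244*305)/(-67154) + 55347/(-47310))) - 1*9230191147/18236134132 = (-61343 + (74420*(-1/67154) + 55347*(-1/47310))) - 9230191147/18236134132 = (-61343 + (-37210/33577 - 971/830)) - 9230191147/18236134132 = (-61343 - 63487567/27868910) - 9230191147/18236134132 = -1709626033697/27868910 - 9230191147/18236134132 = -15588613450712001192887/254110590436318060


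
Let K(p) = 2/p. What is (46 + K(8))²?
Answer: 34225/16 ≈ 2139.1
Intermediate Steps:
(46 + K(8))² = (46 + 2/8)² = (46 + 2*(⅛))² = (46 + ¼)² = (185/4)² = 34225/16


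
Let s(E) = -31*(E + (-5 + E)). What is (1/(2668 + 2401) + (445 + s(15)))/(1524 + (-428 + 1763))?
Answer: -1672769/14492271 ≈ -0.11542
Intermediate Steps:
s(E) = 155 - 62*E (s(E) = -31*(-5 + 2*E) = 155 - 62*E)
(1/(2668 + 2401) + (445 + s(15)))/(1524 + (-428 + 1763)) = (1/(2668 + 2401) + (445 + (155 - 62*15)))/(1524 + (-428 + 1763)) = (1/5069 + (445 + (155 - 930)))/(1524 + 1335) = (1/5069 + (445 - 775))/2859 = (1/5069 - 330)*(1/2859) = -1672769/5069*1/2859 = -1672769/14492271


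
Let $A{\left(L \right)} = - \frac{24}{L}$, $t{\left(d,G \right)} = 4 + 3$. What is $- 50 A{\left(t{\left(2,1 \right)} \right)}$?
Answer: $\frac{1200}{7} \approx 171.43$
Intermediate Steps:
$t{\left(d,G \right)} = 7$
$- 50 A{\left(t{\left(2,1 \right)} \right)} = - 50 \left(- \frac{24}{7}\right) = - 50 \left(\left(-24\right) \frac{1}{7}\right) = \left(-50\right) \left(- \frac{24}{7}\right) = \frac{1200}{7}$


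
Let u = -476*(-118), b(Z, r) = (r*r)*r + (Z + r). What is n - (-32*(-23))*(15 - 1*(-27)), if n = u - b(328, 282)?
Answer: -22401122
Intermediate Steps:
b(Z, r) = Z + r + r**3 (b(Z, r) = r**2*r + (Z + r) = r**3 + (Z + r) = Z + r + r**3)
u = 56168
n = -22370210 (n = 56168 - (328 + 282 + 282**3) = 56168 - (328 + 282 + 22425768) = 56168 - 1*22426378 = 56168 - 22426378 = -22370210)
n - (-32*(-23))*(15 - 1*(-27)) = -22370210 - (-32*(-23))*(15 - 1*(-27)) = -22370210 - 736*(15 + 27) = -22370210 - 736*42 = -22370210 - 1*30912 = -22370210 - 30912 = -22401122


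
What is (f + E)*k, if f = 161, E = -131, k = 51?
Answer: 1530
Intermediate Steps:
(f + E)*k = (161 - 131)*51 = 30*51 = 1530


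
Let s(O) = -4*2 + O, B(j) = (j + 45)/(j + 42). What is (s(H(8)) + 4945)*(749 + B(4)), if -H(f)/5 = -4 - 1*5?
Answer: 85946973/23 ≈ 3.7368e+6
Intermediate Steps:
B(j) = (45 + j)/(42 + j)
H(f) = 45 (H(f) = -5*(-4 - 1*5) = -5*(-4 - 5) = -5*(-9) = 45)
s(O) = -8 + O
(s(H(8)) + 4945)*(749 + B(4)) = ((-8 + 45) + 4945)*(749 + (45 + 4)/(42 + 4)) = (37 + 4945)*(749 + 49/46) = 4982*(749 + (1/46)*49) = 4982*(749 + 49/46) = 4982*(34503/46) = 85946973/23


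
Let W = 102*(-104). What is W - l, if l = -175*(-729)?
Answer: -138183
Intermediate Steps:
W = -10608
l = 127575
W - l = -10608 - 1*127575 = -10608 - 127575 = -138183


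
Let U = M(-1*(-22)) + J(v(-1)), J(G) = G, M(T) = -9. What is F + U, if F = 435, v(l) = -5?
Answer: 421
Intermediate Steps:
U = -14 (U = -9 - 5 = -14)
F + U = 435 - 14 = 421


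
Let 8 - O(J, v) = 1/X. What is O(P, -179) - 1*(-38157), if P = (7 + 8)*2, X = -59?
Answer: 2251736/59 ≈ 38165.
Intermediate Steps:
P = 30 (P = 15*2 = 30)
O(J, v) = 473/59 (O(J, v) = 8 - 1/(-59) = 8 - 1*(-1/59) = 8 + 1/59 = 473/59)
O(P, -179) - 1*(-38157) = 473/59 - 1*(-38157) = 473/59 + 38157 = 2251736/59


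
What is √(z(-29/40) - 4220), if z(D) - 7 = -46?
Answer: I*√4259 ≈ 65.261*I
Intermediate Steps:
z(D) = -39 (z(D) = 7 - 46 = -39)
√(z(-29/40) - 4220) = √(-39 - 4220) = √(-4259) = I*√4259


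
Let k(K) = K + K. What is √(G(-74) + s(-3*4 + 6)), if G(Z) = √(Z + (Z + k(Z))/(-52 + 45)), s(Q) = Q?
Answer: √(-294 + 14*I*√518)/7 ≈ 1.1933 + 2.7247*I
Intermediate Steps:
k(K) = 2*K
G(Z) = 2*√7*√Z/7 (G(Z) = √(Z + (Z + 2*Z)/(-52 + 45)) = √(Z + (3*Z)/(-7)) = √(Z + (3*Z)*(-⅐)) = √(Z - 3*Z/7) = √(4*Z/7) = 2*√7*√Z/7)
√(G(-74) + s(-3*4 + 6)) = √(2*√7*√(-74)/7 + (-3*4 + 6)) = √(2*√7*(I*√74)/7 + (-12 + 6)) = √(2*I*√518/7 - 6) = √(-6 + 2*I*√518/7)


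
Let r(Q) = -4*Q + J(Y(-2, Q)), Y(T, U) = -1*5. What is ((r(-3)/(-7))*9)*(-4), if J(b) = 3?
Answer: 540/7 ≈ 77.143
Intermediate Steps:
Y(T, U) = -5
r(Q) = 3 - 4*Q (r(Q) = -4*Q + 3 = 3 - 4*Q)
((r(-3)/(-7))*9)*(-4) = (((3 - 4*(-3))/(-7))*9)*(-4) = (((3 + 12)*(-⅐))*9)*(-4) = ((15*(-⅐))*9)*(-4) = -15/7*9*(-4) = -135/7*(-4) = 540/7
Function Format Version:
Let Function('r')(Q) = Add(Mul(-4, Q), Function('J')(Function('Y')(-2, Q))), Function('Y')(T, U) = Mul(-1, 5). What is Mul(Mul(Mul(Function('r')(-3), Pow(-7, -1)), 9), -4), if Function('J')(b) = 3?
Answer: Rational(540, 7) ≈ 77.143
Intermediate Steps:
Function('Y')(T, U) = -5
Function('r')(Q) = Add(3, Mul(-4, Q)) (Function('r')(Q) = Add(Mul(-4, Q), 3) = Add(3, Mul(-4, Q)))
Mul(Mul(Mul(Function('r')(-3), Pow(-7, -1)), 9), -4) = Mul(Mul(Mul(Add(3, Mul(-4, -3)), Pow(-7, -1)), 9), -4) = Mul(Mul(Mul(Add(3, 12), Rational(-1, 7)), 9), -4) = Mul(Mul(Mul(15, Rational(-1, 7)), 9), -4) = Mul(Mul(Rational(-15, 7), 9), -4) = Mul(Rational(-135, 7), -4) = Rational(540, 7)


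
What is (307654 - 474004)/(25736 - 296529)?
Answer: 166350/270793 ≈ 0.61431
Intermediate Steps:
(307654 - 474004)/(25736 - 296529) = -166350/(-270793) = -166350*(-1/270793) = 166350/270793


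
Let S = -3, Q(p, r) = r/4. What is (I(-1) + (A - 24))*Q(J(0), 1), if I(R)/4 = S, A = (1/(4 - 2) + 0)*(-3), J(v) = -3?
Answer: -75/8 ≈ -9.3750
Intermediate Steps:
Q(p, r) = r/4 (Q(p, r) = r*(1/4) = r/4)
A = -3/2 (A = (1/2 + 0)*(-3) = (1/2)*(-3) = -3/2 ≈ -1.5000)
I(R) = -12 (I(R) = 4*(-3) = -12)
(I(-1) + (A - 24))*Q(J(0), 1) = (-12 + (-3/2 - 24))*((1/4)*1) = (-12 - 51/2)*(1/4) = -75/2*1/4 = -75/8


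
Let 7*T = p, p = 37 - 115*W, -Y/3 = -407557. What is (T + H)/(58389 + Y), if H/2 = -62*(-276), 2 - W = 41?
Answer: 317/11646 ≈ 0.027220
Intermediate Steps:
Y = 1222671 (Y = -3*(-407557) = 1222671)
W = -39 (W = 2 - 1*41 = 2 - 41 = -39)
H = 34224 (H = 2*(-62*(-276)) = 2*17112 = 34224)
p = 4522 (p = 37 - 115*(-39) = 37 + 4485 = 4522)
T = 646 (T = (⅐)*4522 = 646)
(T + H)/(58389 + Y) = (646 + 34224)/(58389 + 1222671) = 34870/1281060 = 34870*(1/1281060) = 317/11646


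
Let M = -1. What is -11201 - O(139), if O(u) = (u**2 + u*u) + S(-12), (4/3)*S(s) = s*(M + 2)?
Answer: -49834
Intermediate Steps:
S(s) = 3*s/4 (S(s) = 3*(s*(-1 + 2))/4 = 3*(s*1)/4 = 3*s/4)
O(u) = -9 + 2*u**2 (O(u) = (u**2 + u*u) + (3/4)*(-12) = (u**2 + u**2) - 9 = 2*u**2 - 9 = -9 + 2*u**2)
-11201 - O(139) = -11201 - (-9 + 2*139**2) = -11201 - (-9 + 2*19321) = -11201 - (-9 + 38642) = -11201 - 1*38633 = -11201 - 38633 = -49834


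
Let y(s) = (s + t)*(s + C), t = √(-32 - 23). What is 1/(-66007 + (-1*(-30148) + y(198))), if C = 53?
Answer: 13839/194982976 - 251*I*√55/194982976 ≈ 7.0975e-5 - 9.5468e-6*I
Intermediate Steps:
t = I*√55 (t = √(-55) = I*√55 ≈ 7.4162*I)
y(s) = (53 + s)*(s + I*√55) (y(s) = (s + I*√55)*(s + 53) = (s + I*√55)*(53 + s) = (53 + s)*(s + I*√55))
1/(-66007 + (-1*(-30148) + y(198))) = 1/(-66007 + (-1*(-30148) + (198² + 53*198 + 53*I*√55 + I*198*√55))) = 1/(-66007 + (30148 + (39204 + 10494 + 53*I*√55 + 198*I*√55))) = 1/(-66007 + (30148 + (49698 + 251*I*√55))) = 1/(-66007 + (79846 + 251*I*√55)) = 1/(13839 + 251*I*√55)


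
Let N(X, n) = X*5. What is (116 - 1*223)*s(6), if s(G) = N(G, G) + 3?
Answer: -3531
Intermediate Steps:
N(X, n) = 5*X
s(G) = 3 + 5*G (s(G) = 5*G + 3 = 3 + 5*G)
(116 - 1*223)*s(6) = (116 - 1*223)*(3 + 5*6) = (116 - 223)*(3 + 30) = -107*33 = -3531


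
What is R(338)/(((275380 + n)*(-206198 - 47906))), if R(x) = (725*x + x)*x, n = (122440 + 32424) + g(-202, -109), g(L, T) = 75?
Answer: -10367643/13668222397 ≈ -0.00075852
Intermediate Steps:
n = 154939 (n = (122440 + 32424) + 75 = 154864 + 75 = 154939)
R(x) = 726*x² (R(x) = (726*x)*x = 726*x²)
R(338)/(((275380 + n)*(-206198 - 47906))) = (726*338²)/(((275380 + 154939)*(-206198 - 47906))) = (726*114244)/((430319*(-254104))) = 82941144/(-109345779176) = 82941144*(-1/109345779176) = -10367643/13668222397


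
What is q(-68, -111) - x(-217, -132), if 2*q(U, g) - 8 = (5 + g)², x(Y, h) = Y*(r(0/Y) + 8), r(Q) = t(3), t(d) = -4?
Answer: 6490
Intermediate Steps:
r(Q) = -4
x(Y, h) = 4*Y (x(Y, h) = Y*(-4 + 8) = Y*4 = 4*Y)
q(U, g) = 4 + (5 + g)²/2
q(-68, -111) - x(-217, -132) = (4 + (5 - 111)²/2) - 4*(-217) = (4 + (½)*(-106)²) - 1*(-868) = (4 + (½)*11236) + 868 = (4 + 5618) + 868 = 5622 + 868 = 6490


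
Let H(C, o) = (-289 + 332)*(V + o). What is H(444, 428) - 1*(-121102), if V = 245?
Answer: 150041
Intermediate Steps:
H(C, o) = 10535 + 43*o (H(C, o) = (-289 + 332)*(245 + o) = 43*(245 + o) = 10535 + 43*o)
H(444, 428) - 1*(-121102) = (10535 + 43*428) - 1*(-121102) = (10535 + 18404) + 121102 = 28939 + 121102 = 150041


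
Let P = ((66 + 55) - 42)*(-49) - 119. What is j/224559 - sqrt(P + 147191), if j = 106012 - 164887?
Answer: -19625/74853 - sqrt(143201) ≈ -378.68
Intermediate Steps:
j = -58875
P = -3990 (P = (121 - 42)*(-49) - 119 = 79*(-49) - 119 = -3871 - 119 = -3990)
j/224559 - sqrt(P + 147191) = -58875/224559 - sqrt(-3990 + 147191) = -58875*1/224559 - sqrt(143201) = -19625/74853 - sqrt(143201)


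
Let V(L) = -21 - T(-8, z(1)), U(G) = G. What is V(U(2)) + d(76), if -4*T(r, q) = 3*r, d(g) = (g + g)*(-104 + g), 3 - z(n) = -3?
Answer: -4283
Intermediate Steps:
z(n) = 6 (z(n) = 3 - 1*(-3) = 3 + 3 = 6)
d(g) = 2*g*(-104 + g) (d(g) = (2*g)*(-104 + g) = 2*g*(-104 + g))
T(r, q) = -3*r/4
V(L) = -27 (V(L) = -21 - (-3)*(-8)/4 = -21 - 1*6 = -21 - 6 = -27)
V(U(2)) + d(76) = -27 + 2*76*(-104 + 76) = -27 + 2*76*(-28) = -27 - 4256 = -4283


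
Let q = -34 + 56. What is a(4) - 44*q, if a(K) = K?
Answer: -964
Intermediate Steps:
q = 22
a(4) - 44*q = 4 - 44*22 = 4 - 968 = -964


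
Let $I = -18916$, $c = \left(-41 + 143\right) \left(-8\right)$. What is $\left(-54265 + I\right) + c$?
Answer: $-73997$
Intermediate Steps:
$c = -816$ ($c = 102 \left(-8\right) = -816$)
$\left(-54265 + I\right) + c = \left(-54265 - 18916\right) - 816 = -73181 - 816 = -73997$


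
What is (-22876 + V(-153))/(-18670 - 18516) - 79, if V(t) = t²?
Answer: -2938227/37186 ≈ -79.014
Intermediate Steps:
(-22876 + V(-153))/(-18670 - 18516) - 79 = (-22876 + (-153)²)/(-18670 - 18516) - 79 = (-22876 + 23409)/(-37186) - 79 = 533*(-1/37186) - 79 = -533/37186 - 79 = -2938227/37186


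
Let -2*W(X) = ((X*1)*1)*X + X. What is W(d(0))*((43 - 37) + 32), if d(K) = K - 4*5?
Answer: -7220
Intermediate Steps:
d(K) = -20 + K (d(K) = K - 20 = -20 + K)
W(X) = -X/2 - X²/2 (W(X) = -(((X*1)*1)*X + X)/2 = -((X*1)*X + X)/2 = -(X*X + X)/2 = -(X² + X)/2 = -(X + X²)/2 = -X/2 - X²/2)
W(d(0))*((43 - 37) + 32) = (-(-20 + 0)*(1 + (-20 + 0))/2)*((43 - 37) + 32) = (-½*(-20)*(1 - 20))*(6 + 32) = -½*(-20)*(-19)*38 = -190*38 = -7220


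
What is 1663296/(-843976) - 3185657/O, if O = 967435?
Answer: -76745514607/14580212885 ≈ -5.2637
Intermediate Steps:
1663296/(-843976) - 3185657/O = 1663296/(-843976) - 3185657/967435 = 1663296*(-1/843976) - 3185657*1/967435 = -207912/105497 - 3185657/967435 = -76745514607/14580212885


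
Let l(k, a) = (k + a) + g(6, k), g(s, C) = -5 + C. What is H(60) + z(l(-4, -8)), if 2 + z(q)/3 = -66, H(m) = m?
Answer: -144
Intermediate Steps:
l(k, a) = -5 + a + 2*k (l(k, a) = (k + a) + (-5 + k) = (a + k) + (-5 + k) = -5 + a + 2*k)
z(q) = -204 (z(q) = -6 + 3*(-66) = -6 - 198 = -204)
H(60) + z(l(-4, -8)) = 60 - 204 = -144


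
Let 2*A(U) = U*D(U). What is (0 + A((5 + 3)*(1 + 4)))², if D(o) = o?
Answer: 640000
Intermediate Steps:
A(U) = U²/2 (A(U) = (U*U)/2 = U²/2)
(0 + A((5 + 3)*(1 + 4)))² = (0 + ((5 + 3)*(1 + 4))²/2)² = (0 + (8*5)²/2)² = (0 + (½)*40²)² = (0 + (½)*1600)² = (0 + 800)² = 800² = 640000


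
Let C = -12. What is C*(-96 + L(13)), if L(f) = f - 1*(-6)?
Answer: 924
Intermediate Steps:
L(f) = 6 + f (L(f) = f + 6 = 6 + f)
C*(-96 + L(13)) = -12*(-96 + (6 + 13)) = -12*(-96 + 19) = -12*(-77) = 924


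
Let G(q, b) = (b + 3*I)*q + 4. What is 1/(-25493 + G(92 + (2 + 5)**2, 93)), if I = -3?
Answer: -1/13645 ≈ -7.3287e-5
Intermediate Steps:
G(q, b) = 4 + q*(-9 + b) (G(q, b) = (b + 3*(-3))*q + 4 = (b - 9)*q + 4 = (-9 + b)*q + 4 = q*(-9 + b) + 4 = 4 + q*(-9 + b))
1/(-25493 + G(92 + (2 + 5)**2, 93)) = 1/(-25493 + (4 - 9*(92 + (2 + 5)**2) + 93*(92 + (2 + 5)**2))) = 1/(-25493 + (4 - 9*(92 + 7**2) + 93*(92 + 7**2))) = 1/(-25493 + (4 - 9*(92 + 49) + 93*(92 + 49))) = 1/(-25493 + (4 - 9*141 + 93*141)) = 1/(-25493 + (4 - 1269 + 13113)) = 1/(-25493 + 11848) = 1/(-13645) = -1/13645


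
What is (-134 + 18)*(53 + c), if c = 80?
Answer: -15428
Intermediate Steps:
(-134 + 18)*(53 + c) = (-134 + 18)*(53 + 80) = -116*133 = -15428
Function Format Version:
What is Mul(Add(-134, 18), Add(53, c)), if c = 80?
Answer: -15428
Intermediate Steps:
Mul(Add(-134, 18), Add(53, c)) = Mul(Add(-134, 18), Add(53, 80)) = Mul(-116, 133) = -15428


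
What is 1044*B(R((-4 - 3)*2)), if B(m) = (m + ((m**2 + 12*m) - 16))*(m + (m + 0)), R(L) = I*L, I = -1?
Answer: 10581984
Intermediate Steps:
R(L) = -L
B(m) = 2*m*(-16 + m**2 + 13*m) (B(m) = (m + (-16 + m**2 + 12*m))*(m + m) = (-16 + m**2 + 13*m)*(2*m) = 2*m*(-16 + m**2 + 13*m))
1044*B(R((-4 - 3)*2)) = 1044*(2*(-(-4 - 3)*2)*(-16 + (-(-4 - 3)*2)**2 + 13*(-(-4 - 3)*2))) = 1044*(2*(-(-7)*2)*(-16 + (-(-7)*2)**2 + 13*(-(-7)*2))) = 1044*(2*(-1*(-14))*(-16 + (-1*(-14))**2 + 13*(-1*(-14)))) = 1044*(2*14*(-16 + 14**2 + 13*14)) = 1044*(2*14*(-16 + 196 + 182)) = 1044*(2*14*362) = 1044*10136 = 10581984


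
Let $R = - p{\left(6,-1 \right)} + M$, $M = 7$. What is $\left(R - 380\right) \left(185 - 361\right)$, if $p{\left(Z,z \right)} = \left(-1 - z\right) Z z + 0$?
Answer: $65648$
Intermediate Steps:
$p{\left(Z,z \right)} = Z z \left(-1 - z\right)$ ($p{\left(Z,z \right)} = Z \left(-1 - z\right) z + 0 = Z z \left(-1 - z\right) + 0 = Z z \left(-1 - z\right)$)
$R = 7$ ($R = - \left(-1\right) 6 \left(-1\right) \left(1 - 1\right) + 7 = - \left(-1\right) 6 \left(-1\right) 0 + 7 = \left(-1\right) 0 + 7 = 0 + 7 = 7$)
$\left(R - 380\right) \left(185 - 361\right) = \left(7 - 380\right) \left(185 - 361\right) = \left(-373\right) \left(-176\right) = 65648$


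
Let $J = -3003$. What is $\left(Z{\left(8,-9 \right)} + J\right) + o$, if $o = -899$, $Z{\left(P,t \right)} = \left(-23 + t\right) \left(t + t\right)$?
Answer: $-3326$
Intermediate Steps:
$Z{\left(P,t \right)} = 2 t \left(-23 + t\right)$ ($Z{\left(P,t \right)} = \left(-23 + t\right) 2 t = 2 t \left(-23 + t\right)$)
$\left(Z{\left(8,-9 \right)} + J\right) + o = \left(2 \left(-9\right) \left(-23 - 9\right) - 3003\right) - 899 = \left(2 \left(-9\right) \left(-32\right) - 3003\right) - 899 = \left(576 - 3003\right) - 899 = -2427 - 899 = -3326$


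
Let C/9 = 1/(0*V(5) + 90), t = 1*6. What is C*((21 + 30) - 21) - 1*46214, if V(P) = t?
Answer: -46211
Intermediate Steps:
t = 6
V(P) = 6
C = ⅒ (C = 9/(0*6 + 90) = 9/(0 + 90) = 9/90 = 9*(1/90) = ⅒ ≈ 0.10000)
C*((21 + 30) - 21) - 1*46214 = ((21 + 30) - 21)/10 - 1*46214 = (51 - 21)/10 - 46214 = (⅒)*30 - 46214 = 3 - 46214 = -46211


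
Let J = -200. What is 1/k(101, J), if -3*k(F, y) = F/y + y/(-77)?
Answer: -15400/10741 ≈ -1.4338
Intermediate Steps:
k(F, y) = y/231 - F/(3*y) (k(F, y) = -(F/y + y/(-77))/3 = -(F/y + y*(-1/77))/3 = -(F/y - y/77)/3 = -(-y/77 + F/y)/3 = y/231 - F/(3*y))
1/k(101, J) = 1/((1/231)*(-200) - 1/3*101/(-200)) = 1/(-200/231 - 1/3*101*(-1/200)) = 1/(-200/231 + 101/600) = 1/(-10741/15400) = -15400/10741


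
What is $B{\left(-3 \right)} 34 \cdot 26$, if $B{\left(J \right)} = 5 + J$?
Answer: $1768$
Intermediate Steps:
$B{\left(-3 \right)} 34 \cdot 26 = \left(5 - 3\right) 34 \cdot 26 = 2 \cdot 34 \cdot 26 = 68 \cdot 26 = 1768$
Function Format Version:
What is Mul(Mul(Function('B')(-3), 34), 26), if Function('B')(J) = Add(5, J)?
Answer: 1768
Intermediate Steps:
Mul(Mul(Function('B')(-3), 34), 26) = Mul(Mul(Add(5, -3), 34), 26) = Mul(Mul(2, 34), 26) = Mul(68, 26) = 1768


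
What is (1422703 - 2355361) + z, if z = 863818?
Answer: -68840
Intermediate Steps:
(1422703 - 2355361) + z = (1422703 - 2355361) + 863818 = -932658 + 863818 = -68840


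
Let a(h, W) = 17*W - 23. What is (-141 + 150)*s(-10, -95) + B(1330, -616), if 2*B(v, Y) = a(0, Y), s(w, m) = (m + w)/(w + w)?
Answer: -20801/4 ≈ -5200.3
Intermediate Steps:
s(w, m) = (m + w)/(2*w) (s(w, m) = (m + w)/((2*w)) = (m + w)*(1/(2*w)) = (m + w)/(2*w))
a(h, W) = -23 + 17*W
B(v, Y) = -23/2 + 17*Y/2 (B(v, Y) = (-23 + 17*Y)/2 = -23/2 + 17*Y/2)
(-141 + 150)*s(-10, -95) + B(1330, -616) = (-141 + 150)*((½)*(-95 - 10)/(-10)) + (-23/2 + (17/2)*(-616)) = 9*((½)*(-⅒)*(-105)) + (-23/2 - 5236) = 9*(21/4) - 10495/2 = 189/4 - 10495/2 = -20801/4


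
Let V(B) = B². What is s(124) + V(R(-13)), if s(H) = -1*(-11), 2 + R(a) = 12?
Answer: 111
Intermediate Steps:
R(a) = 10 (R(a) = -2 + 12 = 10)
s(H) = 11
s(124) + V(R(-13)) = 11 + 10² = 11 + 100 = 111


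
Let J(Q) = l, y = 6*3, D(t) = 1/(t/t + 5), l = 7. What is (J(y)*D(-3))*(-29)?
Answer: -203/6 ≈ -33.833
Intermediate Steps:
D(t) = 1/6 (D(t) = 1/(1 + 5) = 1/6)
y = 18
J(Q) = 7
(J(y)*D(-3))*(-29) = (7*(1/6))*(-29) = (7/6)*(-29) = -203/6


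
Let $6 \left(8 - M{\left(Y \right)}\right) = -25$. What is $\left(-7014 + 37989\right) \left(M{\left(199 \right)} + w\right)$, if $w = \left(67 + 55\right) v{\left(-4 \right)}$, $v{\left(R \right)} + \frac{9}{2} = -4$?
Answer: $- \frac{63488425}{2} \approx -3.1744 \cdot 10^{7}$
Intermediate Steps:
$v{\left(R \right)} = - \frac{17}{2}$ ($v{\left(R \right)} = - \frac{9}{2} - 4 = - \frac{17}{2}$)
$M{\left(Y \right)} = \frac{73}{6}$ ($M{\left(Y \right)} = 8 - - \frac{25}{6} = 8 + \frac{25}{6} = \frac{73}{6}$)
$w = -1037$ ($w = \left(67 + 55\right) \left(- \frac{17}{2}\right) = 122 \left(- \frac{17}{2}\right) = -1037$)
$\left(-7014 + 37989\right) \left(M{\left(199 \right)} + w\right) = \left(-7014 + 37989\right) \left(\frac{73}{6} - 1037\right) = 30975 \left(- \frac{6149}{6}\right) = - \frac{63488425}{2}$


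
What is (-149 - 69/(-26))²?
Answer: 14478025/676 ≈ 21417.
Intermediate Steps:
(-149 - 69/(-26))² = (-149 - 69*(-1/26))² = (-149 + 69/26)² = (-3805/26)² = 14478025/676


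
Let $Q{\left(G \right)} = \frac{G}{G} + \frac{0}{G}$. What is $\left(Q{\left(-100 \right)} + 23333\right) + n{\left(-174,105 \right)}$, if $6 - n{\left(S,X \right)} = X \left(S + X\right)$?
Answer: $30585$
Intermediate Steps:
$n{\left(S,X \right)} = 6 - X \left(S + X\right)$
$Q{\left(G \right)} = 1$ ($Q{\left(G \right)} = 1 + 0 = 1$)
$\left(Q{\left(-100 \right)} + 23333\right) + n{\left(-174,105 \right)} = \left(1 + 23333\right) - \left(11019 - 18270\right) = 23334 + \left(6 - 11025 + 18270\right) = 23334 + 7251 = 30585$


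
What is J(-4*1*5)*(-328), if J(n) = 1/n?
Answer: 82/5 ≈ 16.400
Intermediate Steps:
J(-4*1*5)*(-328) = -328/(-4*1*5) = -328/(-4*5) = -328/(-20) = -1/20*(-328) = 82/5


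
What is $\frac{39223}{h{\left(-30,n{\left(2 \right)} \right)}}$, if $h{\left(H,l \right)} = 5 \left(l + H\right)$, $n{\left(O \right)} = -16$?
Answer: $- \frac{39223}{230} \approx -170.53$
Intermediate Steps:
$h{\left(H,l \right)} = 5 H + 5 l$ ($h{\left(H,l \right)} = 5 \left(H + l\right) = 5 H + 5 l$)
$\frac{39223}{h{\left(-30,n{\left(2 \right)} \right)}} = \frac{39223}{5 \left(-30\right) + 5 \left(-16\right)} = \frac{39223}{-150 - 80} = \frac{39223}{-230} = 39223 \left(- \frac{1}{230}\right) = - \frac{39223}{230}$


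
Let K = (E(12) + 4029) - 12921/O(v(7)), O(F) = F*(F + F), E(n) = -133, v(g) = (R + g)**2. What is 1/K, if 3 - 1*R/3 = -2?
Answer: 468512/1825309831 ≈ 0.00025668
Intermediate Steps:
R = 15 (R = 9 - 3*(-2) = 9 + 6 = 15)
v(g) = (15 + g)**2
O(F) = 2*F**2 (O(F) = F*(2*F) = 2*F**2)
K = 1825309831/468512 (K = (-133 + 4029) - 12921*1/(2*(15 + 7)**4) = 3896 - 12921/(2*(22**2)**2) = 3896 - 12921/(2*484**2) = 3896 - 12921/(2*234256) = 3896 - 12921/468512 = 1825309831/468512 ≈ 3896.0)
1/K = 1/(1825309831/468512) = 468512/1825309831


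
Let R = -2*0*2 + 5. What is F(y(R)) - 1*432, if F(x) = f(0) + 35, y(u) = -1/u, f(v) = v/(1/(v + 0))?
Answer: -397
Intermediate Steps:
f(v) = v² (f(v) = v/(1/v) = v*v = v²)
R = 5 (R = 0*2 + 5 = 0 + 5 = 5)
F(x) = 35 (F(x) = 0² + 35 = 0 + 35 = 35)
F(y(R)) - 1*432 = 35 - 1*432 = 35 - 432 = -397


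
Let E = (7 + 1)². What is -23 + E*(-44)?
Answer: -2839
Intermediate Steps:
E = 64 (E = 8² = 64)
-23 + E*(-44) = -23 + 64*(-44) = -23 - 2816 = -2839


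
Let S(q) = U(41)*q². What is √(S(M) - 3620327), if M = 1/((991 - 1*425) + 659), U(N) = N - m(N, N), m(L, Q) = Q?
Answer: I*√3620327 ≈ 1902.7*I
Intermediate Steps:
U(N) = 0 (U(N) = N - N = 0)
M = 1/1225 (M = 1/((991 - 425) + 659) = 1/(566 + 659) = 1/1225 ≈ 0.00081633)
S(q) = 0 (S(q) = 0*q² = 0)
√(S(M) - 3620327) = √(0 - 3620327) = √(-3620327) = I*√3620327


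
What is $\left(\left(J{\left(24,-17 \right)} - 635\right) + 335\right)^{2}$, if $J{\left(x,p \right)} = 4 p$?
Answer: $135424$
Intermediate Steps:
$\left(\left(J{\left(24,-17 \right)} - 635\right) + 335\right)^{2} = \left(\left(4 \left(-17\right) - 635\right) + 335\right)^{2} = \left(\left(-68 - 635\right) + 335\right)^{2} = \left(-703 + 335\right)^{2} = \left(-368\right)^{2} = 135424$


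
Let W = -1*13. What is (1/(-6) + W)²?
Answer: 6241/36 ≈ 173.36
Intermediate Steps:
W = -13
(1/(-6) + W)² = (1/(-6) - 13)² = (1*(-⅙) - 13)² = (-⅙ - 13)² = (-79/6)² = 6241/36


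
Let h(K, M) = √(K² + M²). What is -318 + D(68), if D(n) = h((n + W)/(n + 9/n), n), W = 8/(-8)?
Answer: -318 + 68*√21469178/4633 ≈ -249.99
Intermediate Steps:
W = -1 (W = 8*(-⅛) = -1)
D(n) = √(n² + (-1 + n)²/(n + 9/n)²) (D(n) = √(((n - 1)/(n + 9/n))² + n²) = √(((-1 + n)/(n + 9/n))² + n²) = √((-1 + n)²/(n + 9/n)² + n²) = √(n² + (-1 + n)²/(n + 9/n)²))
-318 + D(68) = -318 + √(68² + 68²*(-1 + 68)²/(9 + 68²)²) = -318 + √(4624 + 4624*67²/(9 + 4624)²) = -318 + √(4624 + 4624*4489/4633²) = -318 + √(4624 + 4624*4489*(1/21464689)) = -318 + √(4624 + 20757136/21464689) = -318 + √(99273479072/21464689) = -318 + 68*√21469178/4633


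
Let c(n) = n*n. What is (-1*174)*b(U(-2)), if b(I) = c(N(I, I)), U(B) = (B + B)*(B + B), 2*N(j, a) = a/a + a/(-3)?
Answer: -4901/6 ≈ -816.83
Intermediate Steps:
N(j, a) = 1/2 - a/6 (N(j, a) = (a/a + a/(-3))/2 = (1 + a*(-1/3))/2 = (1 - a/3)/2 = 1/2 - a/6)
c(n) = n**2
U(B) = 4*B**2 (U(B) = (2*B)*(2*B) = 4*B**2)
b(I) = (1/2 - I/6)**2
(-1*174)*b(U(-2)) = (-1*174)*((-3 + 4*(-2)**2)**2/36) = -29*(-3 + 4*4)**2/6 = -29*(-3 + 16)**2/6 = -29*13**2/6 = -29*169/6 = -174*169/36 = -4901/6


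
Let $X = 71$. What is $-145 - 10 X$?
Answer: $-855$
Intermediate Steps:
$-145 - 10 X = -145 - 710 = -855$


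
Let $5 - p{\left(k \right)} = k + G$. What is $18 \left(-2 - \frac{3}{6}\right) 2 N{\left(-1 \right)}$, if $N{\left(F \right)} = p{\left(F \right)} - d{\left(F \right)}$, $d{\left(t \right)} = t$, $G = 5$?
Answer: $-180$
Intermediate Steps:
$p{\left(k \right)} = - k$ ($p{\left(k \right)} = 5 - \left(k + 5\right) = 5 - \left(5 + k\right) = - k$)
$N{\left(F \right)} = - 2 F$ ($N{\left(F \right)} = - F - F = - 2 F$)
$18 \left(-2 - \frac{3}{6}\right) 2 N{\left(-1 \right)} = 18 \left(-2 - \frac{3}{6}\right) 2 \left(\left(-2\right) \left(-1\right)\right) = 18 \left(-2 - \frac{1}{2}\right) 2 \cdot 2 = 18 \left(\left(- \frac{5}{2}\right) 2\right) 2 = 18 \left(-5\right) 2 = \left(-90\right) 2 = -180$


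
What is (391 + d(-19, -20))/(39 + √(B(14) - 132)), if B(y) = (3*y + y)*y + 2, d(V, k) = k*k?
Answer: 10283/289 - 791*√654/867 ≈ 12.250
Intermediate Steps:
d(V, k) = k²
B(y) = 2 + 4*y² (B(y) = (4*y)*y + 2 = 4*y² + 2 = 2 + 4*y²)
(391 + d(-19, -20))/(39 + √(B(14) - 132)) = (391 + (-20)²)/(39 + √((2 + 4*14²) - 132)) = (391 + 400)/(39 + √((2 + 4*196) - 132)) = 791/(39 + √((2 + 784) - 132)) = 791/(39 + √(786 - 132)) = 791/(39 + √654)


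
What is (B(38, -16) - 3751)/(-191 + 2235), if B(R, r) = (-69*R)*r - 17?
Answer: 9546/511 ≈ 18.681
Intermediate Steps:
B(R, r) = -17 - 69*R*r (B(R, r) = -69*R*r - 17 = -17 - 69*R*r)
(B(38, -16) - 3751)/(-191 + 2235) = ((-17 - 69*38*(-16)) - 3751)/(-191 + 2235) = ((-17 + 41952) - 3751)/2044 = (41935 - 3751)*(1/2044) = 38184*(1/2044) = 9546/511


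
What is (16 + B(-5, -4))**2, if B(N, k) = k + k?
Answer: 64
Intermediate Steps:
B(N, k) = 2*k
(16 + B(-5, -4))**2 = (16 + 2*(-4))**2 = (16 - 8)**2 = 8**2 = 64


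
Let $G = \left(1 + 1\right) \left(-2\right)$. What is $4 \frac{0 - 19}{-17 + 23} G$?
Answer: $\frac{152}{3} \approx 50.667$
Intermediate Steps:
$G = -4$ ($G = 2 \left(-2\right) = -4$)
$4 \frac{0 - 19}{-17 + 23} G = 4 \frac{0 - 19}{-17 + 23} \left(-4\right) = 4 \left(- \frac{19}{6}\right) \left(-4\right) = \left(- \frac{38}{3}\right) \left(-4\right) = \frac{152}{3}$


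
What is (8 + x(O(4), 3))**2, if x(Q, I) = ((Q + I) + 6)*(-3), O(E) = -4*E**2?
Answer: 29929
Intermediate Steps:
x(Q, I) = -18 - 3*I - 3*Q (x(Q, I) = ((I + Q) + 6)*(-3) = (6 + I + Q)*(-3) = -18 - 3*I - 3*Q)
(8 + x(O(4), 3))**2 = (8 + (-18 - 3*3 - (-12)*4**2))**2 = (8 + (-18 - 9 - (-12)*16))**2 = (8 + (-18 - 9 - 3*(-64)))**2 = (8 + (-18 - 9 + 192))**2 = (8 + 165)**2 = 173**2 = 29929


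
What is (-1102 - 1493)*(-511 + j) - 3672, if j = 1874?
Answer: -3540657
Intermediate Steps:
(-1102 - 1493)*(-511 + j) - 3672 = (-1102 - 1493)*(-511 + 1874) - 3672 = -2595*1363 - 3672 = -3536985 - 3672 = -3540657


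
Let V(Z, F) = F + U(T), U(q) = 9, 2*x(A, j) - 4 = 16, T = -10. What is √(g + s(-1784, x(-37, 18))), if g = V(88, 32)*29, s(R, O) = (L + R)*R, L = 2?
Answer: √3180277 ≈ 1783.3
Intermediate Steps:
x(A, j) = 10 (x(A, j) = 2 + (½)*16 = 2 + 8 = 10)
V(Z, F) = 9 + F (V(Z, F) = F + 9 = 9 + F)
s(R, O) = R*(2 + R) (s(R, O) = (2 + R)*R = R*(2 + R))
g = 1189 (g = (9 + 32)*29 = 41*29 = 1189)
√(g + s(-1784, x(-37, 18))) = √(1189 - 1784*(2 - 1784)) = √(1189 - 1784*(-1782)) = √(1189 + 3179088) = √3180277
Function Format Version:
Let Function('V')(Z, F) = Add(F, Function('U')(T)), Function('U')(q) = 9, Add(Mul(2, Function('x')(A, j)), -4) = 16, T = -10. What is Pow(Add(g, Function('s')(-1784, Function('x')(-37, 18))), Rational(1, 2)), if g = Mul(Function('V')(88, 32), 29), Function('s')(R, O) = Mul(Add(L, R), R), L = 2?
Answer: Pow(3180277, Rational(1, 2)) ≈ 1783.3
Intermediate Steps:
Function('x')(A, j) = 10 (Function('x')(A, j) = Add(2, Mul(Rational(1, 2), 16)) = Add(2, 8) = 10)
Function('V')(Z, F) = Add(9, F) (Function('V')(Z, F) = Add(F, 9) = Add(9, F))
Function('s')(R, O) = Mul(R, Add(2, R)) (Function('s')(R, O) = Mul(Add(2, R), R) = Mul(R, Add(2, R)))
g = 1189 (g = Mul(Add(9, 32), 29) = Mul(41, 29) = 1189)
Pow(Add(g, Function('s')(-1784, Function('x')(-37, 18))), Rational(1, 2)) = Pow(Add(1189, Mul(-1784, Add(2, -1784))), Rational(1, 2)) = Pow(Add(1189, Mul(-1784, -1782)), Rational(1, 2)) = Pow(Add(1189, 3179088), Rational(1, 2)) = Pow(3180277, Rational(1, 2))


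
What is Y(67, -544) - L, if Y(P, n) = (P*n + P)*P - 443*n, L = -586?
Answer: -2195949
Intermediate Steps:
Y(P, n) = -443*n + P*(P + P*n) (Y(P, n) = (P + P*n)*P - 443*n = P*(P + P*n) - 443*n = -443*n + P*(P + P*n))
Y(67, -544) - L = (67² - 443*(-544) - 544*67²) - 1*(-586) = (4489 + 240992 - 544*4489) + 586 = (4489 + 240992 - 2442016) + 586 = -2196535 + 586 = -2195949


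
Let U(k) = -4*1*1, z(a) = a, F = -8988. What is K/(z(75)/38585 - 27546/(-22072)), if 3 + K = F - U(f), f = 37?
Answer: -765376165444/106451781 ≈ -7189.9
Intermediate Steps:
U(k) = -4 (U(k) = -4*1 = -4)
K = -8987 (K = -3 + (-8988 - 1*(-4)) = -3 + (-8988 + 4) = -3 - 8984 = -8987)
K/(z(75)/38585 - 27546/(-22072)) = -8987/(75/38585 - 27546/(-22072)) = -8987/(75*(1/38585) - 27546*(-1/22072)) = -8987/(15/7717 + 13773/11036) = -8987/106451781/85164812 = -8987*85164812/106451781 = -765376165444/106451781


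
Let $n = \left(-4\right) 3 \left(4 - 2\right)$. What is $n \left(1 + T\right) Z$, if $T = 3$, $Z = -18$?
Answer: $1728$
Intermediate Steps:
$n = -24$ ($n = \left(-12\right) 2 = -24$)
$n \left(1 + T\right) Z = - 24 \left(1 + 3\right) \left(-18\right) = \left(-24\right) 4 \left(-18\right) = \left(-96\right) \left(-18\right) = 1728$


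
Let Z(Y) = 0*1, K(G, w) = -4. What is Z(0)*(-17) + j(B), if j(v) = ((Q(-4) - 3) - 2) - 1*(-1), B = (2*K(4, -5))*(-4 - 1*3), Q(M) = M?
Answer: -8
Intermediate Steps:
B = 56 (B = (2*(-4))*(-4 - 1*3) = -8*(-4 - 3) = -8*(-7) = 56)
Z(Y) = 0
j(v) = -8 (j(v) = ((-4 - 3) - 2) - 1*(-1) = (-7 - 2) + 1 = -9 + 1 = -8)
Z(0)*(-17) + j(B) = 0*(-17) - 8 = 0 - 8 = -8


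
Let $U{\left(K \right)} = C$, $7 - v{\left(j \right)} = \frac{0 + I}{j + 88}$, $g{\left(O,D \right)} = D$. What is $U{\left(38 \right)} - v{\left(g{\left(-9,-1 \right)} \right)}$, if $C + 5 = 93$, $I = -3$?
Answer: $\frac{2348}{29} \approx 80.966$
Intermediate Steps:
$C = 88$ ($C = -5 + 93 = 88$)
$v{\left(j \right)} = 7 + \frac{3}{88 + j}$ ($v{\left(j \right)} = 7 - \frac{0 - 3}{j + 88} = 7 - - \frac{3}{88 + j} = 7 + \frac{3}{88 + j}$)
$U{\left(K \right)} = 88$
$U{\left(38 \right)} - v{\left(g{\left(-9,-1 \right)} \right)} = 88 - \frac{619 + 7 \left(-1\right)}{88 - 1} = 88 - \frac{619 - 7}{87} = 88 - \frac{1}{87} \cdot 612 = 88 - \frac{204}{29} = \frac{2348}{29}$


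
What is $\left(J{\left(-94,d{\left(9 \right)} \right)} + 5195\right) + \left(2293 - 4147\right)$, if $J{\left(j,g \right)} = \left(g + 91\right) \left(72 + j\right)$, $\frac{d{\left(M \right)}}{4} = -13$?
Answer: $2483$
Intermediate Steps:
$d{\left(M \right)} = -52$ ($d{\left(M \right)} = 4 \left(-13\right) = -52$)
$J{\left(j,g \right)} = \left(72 + j\right) \left(91 + g\right)$ ($J{\left(j,g \right)} = \left(91 + g\right) \left(72 + j\right) = \left(72 + j\right) \left(91 + g\right)$)
$\left(J{\left(-94,d{\left(9 \right)} \right)} + 5195\right) + \left(2293 - 4147\right) = \left(\left(6552 + 72 \left(-52\right) + 91 \left(-94\right) - -4888\right) + 5195\right) + \left(2293 - 4147\right) = \left(\left(6552 - 3744 - 8554 + 4888\right) + 5195\right) + \left(2293 - 4147\right) = \left(-858 + 5195\right) - 1854 = 4337 - 1854 = 2483$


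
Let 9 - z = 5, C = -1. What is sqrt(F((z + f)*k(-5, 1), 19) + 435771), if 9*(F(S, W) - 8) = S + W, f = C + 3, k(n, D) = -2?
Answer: sqrt(3922018)/3 ≈ 660.14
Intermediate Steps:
z = 4 (z = 9 - 1*5 = 9 - 5 = 4)
f = 2 (f = -1 + 3 = 2)
F(S, W) = 8 + S/9 + W/9 (F(S, W) = 8 + (S + W)/9 = 8 + (S/9 + W/9) = 8 + S/9 + W/9)
sqrt(F((z + f)*k(-5, 1), 19) + 435771) = sqrt((8 + ((4 + 2)*(-2))/9 + (1/9)*19) + 435771) = sqrt((8 + (6*(-2))/9 + 19/9) + 435771) = sqrt((8 + (1/9)*(-12) + 19/9) + 435771) = sqrt((8 - 4/3 + 19/9) + 435771) = sqrt(79/9 + 435771) = sqrt(3922018/9) = sqrt(3922018)/3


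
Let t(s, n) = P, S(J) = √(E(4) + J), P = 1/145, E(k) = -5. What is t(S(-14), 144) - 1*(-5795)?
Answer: 840276/145 ≈ 5795.0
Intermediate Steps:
P = 1/145 ≈ 0.0068966
S(J) = √(-5 + J)
t(s, n) = 1/145
t(S(-14), 144) - 1*(-5795) = 1/145 - 1*(-5795) = 1/145 + 5795 = 840276/145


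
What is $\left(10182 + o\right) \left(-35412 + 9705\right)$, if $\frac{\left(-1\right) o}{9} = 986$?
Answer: $-33624756$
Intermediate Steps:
$o = -8874$ ($o = \left(-9\right) 986 = -8874$)
$\left(10182 + o\right) \left(-35412 + 9705\right) = \left(10182 - 8874\right) \left(-35412 + 9705\right) = 1308 \left(-25707\right) = -33624756$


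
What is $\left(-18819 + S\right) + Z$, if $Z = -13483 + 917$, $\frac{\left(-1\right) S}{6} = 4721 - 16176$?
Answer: $37345$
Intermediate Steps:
$S = 68730$ ($S = - 6 \left(4721 - 16176\right) = \left(-6\right) \left(-11455\right) = 68730$)
$Z = -12566$
$\left(-18819 + S\right) + Z = \left(-18819 + 68730\right) - 12566 = 49911 - 12566 = 37345$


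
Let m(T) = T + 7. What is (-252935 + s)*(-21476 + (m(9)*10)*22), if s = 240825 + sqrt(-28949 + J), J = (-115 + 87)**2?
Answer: 217447160 - 17956*I*sqrt(28165) ≈ 2.1745e+8 - 3.0135e+6*I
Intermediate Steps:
J = 784 (J = (-28)**2 = 784)
m(T) = 7 + T
s = 240825 + I*sqrt(28165) (s = 240825 + sqrt(-28949 + 784) = 240825 + sqrt(-28165) = 240825 + I*sqrt(28165) ≈ 2.4083e+5 + 167.82*I)
(-252935 + s)*(-21476 + (m(9)*10)*22) = (-252935 + (240825 + I*sqrt(28165)))*(-21476 + ((7 + 9)*10)*22) = (-12110 + I*sqrt(28165))*(-21476 + (16*10)*22) = (-12110 + I*sqrt(28165))*(-21476 + 160*22) = (-12110 + I*sqrt(28165))*(-21476 + 3520) = (-12110 + I*sqrt(28165))*(-17956) = 217447160 - 17956*I*sqrt(28165)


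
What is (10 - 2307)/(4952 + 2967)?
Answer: -2297/7919 ≈ -0.29006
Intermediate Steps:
(10 - 2307)/(4952 + 2967) = -2297/7919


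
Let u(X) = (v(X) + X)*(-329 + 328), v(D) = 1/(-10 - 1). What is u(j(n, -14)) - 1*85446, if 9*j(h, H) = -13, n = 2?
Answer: -8459002/99 ≈ -85445.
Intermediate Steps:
v(D) = -1/11 (v(D) = 1/(-11) = -1/11)
j(h, H) = -13/9 (j(h, H) = (⅑)*(-13) = -13/9)
u(X) = 1/11 - X (u(X) = (-1/11 + X)*(-329 + 328) = (-1/11 + X)*(-1) = 1/11 - X)
u(j(n, -14)) - 1*85446 = (1/11 - 1*(-13/9)) - 1*85446 = (1/11 + 13/9) - 85446 = 152/99 - 85446 = -8459002/99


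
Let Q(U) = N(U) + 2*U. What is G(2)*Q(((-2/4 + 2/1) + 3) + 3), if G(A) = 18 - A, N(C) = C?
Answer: 360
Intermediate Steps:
Q(U) = 3*U (Q(U) = U + 2*U = 3*U)
G(2)*Q(((-2/4 + 2/1) + 3) + 3) = (18 - 1*2)*(3*(((-2/4 + 2/1) + 3) + 3)) = (18 - 2)*(3*(((-2*¼ + 2*1) + 3) + 3)) = 16*(3*(((-½ + 2) + 3) + 3)) = 16*(3*((3/2 + 3) + 3)) = 16*(3*(9/2 + 3)) = 16*(3*(15/2)) = 16*(45/2) = 360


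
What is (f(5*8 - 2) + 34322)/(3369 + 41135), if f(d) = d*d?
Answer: 17883/22252 ≈ 0.80366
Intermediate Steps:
f(d) = d**2
(f(5*8 - 2) + 34322)/(3369 + 41135) = ((5*8 - 2)**2 + 34322)/(3369 + 41135) = ((40 - 2)**2 + 34322)/44504 = (38**2 + 34322)*(1/44504) = (1444 + 34322)*(1/44504) = 35766*(1/44504) = 17883/22252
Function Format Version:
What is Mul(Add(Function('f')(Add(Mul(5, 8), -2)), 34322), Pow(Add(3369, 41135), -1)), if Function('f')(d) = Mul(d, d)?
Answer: Rational(17883, 22252) ≈ 0.80366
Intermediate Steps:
Function('f')(d) = Pow(d, 2)
Mul(Add(Function('f')(Add(Mul(5, 8), -2)), 34322), Pow(Add(3369, 41135), -1)) = Mul(Add(Pow(Add(Mul(5, 8), -2), 2), 34322), Pow(Add(3369, 41135), -1)) = Mul(Add(Pow(Add(40, -2), 2), 34322), Pow(44504, -1)) = Mul(Add(Pow(38, 2), 34322), Rational(1, 44504)) = Mul(Add(1444, 34322), Rational(1, 44504)) = Mul(35766, Rational(1, 44504)) = Rational(17883, 22252)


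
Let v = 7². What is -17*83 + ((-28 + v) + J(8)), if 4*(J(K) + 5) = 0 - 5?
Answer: -5585/4 ≈ -1396.3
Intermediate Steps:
J(K) = -25/4 (J(K) = -5 + (0 - 5)/4 = -5 + (¼)*(-5) = -5 - 5/4 = -25/4)
v = 49
-17*83 + ((-28 + v) + J(8)) = -17*83 + ((-28 + 49) - 25/4) = -1411 + (21 - 25/4) = -1411 + 59/4 = -5585/4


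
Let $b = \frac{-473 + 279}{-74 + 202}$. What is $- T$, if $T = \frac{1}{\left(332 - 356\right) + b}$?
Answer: $\frac{64}{1633} \approx 0.039192$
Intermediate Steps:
$b = - \frac{97}{64}$ ($b = - \frac{194}{128} = \left(-194\right) \frac{1}{128} = - \frac{97}{64} \approx -1.5156$)
$T = - \frac{64}{1633}$ ($T = \frac{1}{\left(332 - 356\right) - \frac{97}{64}} = \frac{1}{-24 - \frac{97}{64}} = \frac{1}{- \frac{1633}{64}} = - \frac{64}{1633} \approx -0.039192$)
$- T = \left(-1\right) \left(- \frac{64}{1633}\right) = \frac{64}{1633}$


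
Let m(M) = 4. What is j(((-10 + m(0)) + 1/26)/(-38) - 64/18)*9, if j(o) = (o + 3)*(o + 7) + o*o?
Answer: 399893653/4392648 ≈ 91.037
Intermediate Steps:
j(o) = o**2 + (3 + o)*(7 + o) (j(o) = (3 + o)*(7 + o) + o**2 = o**2 + (3 + o)*(7 + o))
j(((-10 + m(0)) + 1/26)/(-38) - 64/18)*9 = (21 + 2*(((-10 + 4) + 1/26)/(-38) - 64/18)**2 + 10*(((-10 + 4) + 1/26)/(-38) - 64/18))*9 = (21 + 2*((-6 + 1/26)*(-1/38) - 64*1/18)**2 + 10*((-6 + 1/26)*(-1/38) - 64*1/18))*9 = (21 + 2*(-155/26*(-1/38) - 32/9)**2 + 10*(-155/26*(-1/38) - 32/9))*9 = (21 + 2*(155/988 - 32/9)**2 + 10*(155/988 - 32/9))*9 = (21 + 2*(-30221/8892)**2 + 10*(-30221/8892))*9 = (21 + 2*(913308841/79067664) - 151105/4446)*9 = (21 + 913308841/39533832 - 151105/4446)*9 = (399893653/39533832)*9 = 399893653/4392648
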